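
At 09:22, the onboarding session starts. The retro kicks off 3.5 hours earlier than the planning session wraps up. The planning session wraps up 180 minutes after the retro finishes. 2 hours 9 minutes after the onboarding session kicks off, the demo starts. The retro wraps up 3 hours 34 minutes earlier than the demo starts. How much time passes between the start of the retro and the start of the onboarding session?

The demo starts at 09:22 + 129 min = 11:31.
The retro ends at 11:31 − 214 min = 07:57.
The planning session ends at 07:57 + 180 min = 10:57.
The retro starts at 10:57 − 210 min = 07:27.
From 07:27 to 09:22 is 1 hour 55 minutes.

1 hour 55 minutes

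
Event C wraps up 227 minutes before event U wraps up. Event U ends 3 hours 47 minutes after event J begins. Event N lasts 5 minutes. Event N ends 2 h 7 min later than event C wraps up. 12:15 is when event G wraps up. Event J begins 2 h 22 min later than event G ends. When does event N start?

Event J starts at 12:15 + 142 min = 14:37.
Event U ends at 14:37 + 227 min = 18:24.
Event C ends at 18:24 − 227 min = 14:37.
Event N ends at 14:37 + 127 min = 16:44.
Event N starts at 16:44 − 5 min = 16:39.

16:39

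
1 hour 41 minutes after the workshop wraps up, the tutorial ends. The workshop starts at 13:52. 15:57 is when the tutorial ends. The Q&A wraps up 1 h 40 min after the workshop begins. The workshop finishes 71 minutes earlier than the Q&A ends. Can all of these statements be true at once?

The Q&A ends at 13:52 + 100 min = 15:32.
The workshop ends at 15:32 − 71 min = 14:21.
The tutorial ends at 14:21 + 101 min = 16:02.
But the tutorial is also said to end at 15:57 — a 5-minute conflict.

No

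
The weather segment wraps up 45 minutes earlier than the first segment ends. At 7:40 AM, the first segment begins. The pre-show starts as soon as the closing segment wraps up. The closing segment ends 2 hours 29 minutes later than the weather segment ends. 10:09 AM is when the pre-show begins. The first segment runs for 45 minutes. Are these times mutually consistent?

The first segment ends at 7:40 AM + 45 min = 8:25 AM.
The weather segment ends at 8:25 AM − 45 min = 7:40 AM.
The closing segment ends at 7:40 AM + 149 min = 10:09 AM.
So the pre-show starts at 10:09 AM.
That matches the stated 10:09 AM, so the schedule is consistent.

Yes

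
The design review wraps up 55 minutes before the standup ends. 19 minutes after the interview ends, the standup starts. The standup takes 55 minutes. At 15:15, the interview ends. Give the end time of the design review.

15:34

The standup starts at 15:15 + 19 min = 15:34.
The standup ends at 15:34 + 55 min = 16:29.
The design review ends at 16:29 − 55 min = 15:34.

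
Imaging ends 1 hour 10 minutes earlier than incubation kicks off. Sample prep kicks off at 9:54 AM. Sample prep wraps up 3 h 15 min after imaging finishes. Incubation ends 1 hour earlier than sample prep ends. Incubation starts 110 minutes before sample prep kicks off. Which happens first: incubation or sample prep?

Incubation starts at 9:54 AM − 110 min = 8:04 AM.
Incubation starts at 8:04 AM and sample prep starts at 9:54 AM, so incubation is first.

incubation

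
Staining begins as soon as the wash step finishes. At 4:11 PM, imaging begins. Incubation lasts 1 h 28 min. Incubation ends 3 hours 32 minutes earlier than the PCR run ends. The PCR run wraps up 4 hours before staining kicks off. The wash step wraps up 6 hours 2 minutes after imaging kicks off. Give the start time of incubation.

The wash step ends at 4:11 PM + 362 min = 10:13 PM.
So staining starts at 10:13 PM.
The PCR run ends at 10:13 PM − 240 min = 6:13 PM.
Incubation ends at 6:13 PM − 212 min = 2:41 PM.
Incubation starts at 2:41 PM − 88 min = 1:13 PM.

1:13 PM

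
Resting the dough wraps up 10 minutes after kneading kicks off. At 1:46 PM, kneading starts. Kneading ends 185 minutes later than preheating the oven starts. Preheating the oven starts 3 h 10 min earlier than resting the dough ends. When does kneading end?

Resting the dough ends at 1:46 PM + 10 min = 1:56 PM.
Preheating the oven starts at 1:56 PM − 190 min = 10:46 AM.
Kneading ends at 10:46 AM + 185 min = 1:51 PM.

1:51 PM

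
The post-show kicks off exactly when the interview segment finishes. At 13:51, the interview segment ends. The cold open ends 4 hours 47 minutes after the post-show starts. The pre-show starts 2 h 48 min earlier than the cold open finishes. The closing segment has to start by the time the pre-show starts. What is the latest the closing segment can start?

The post-show starts at 13:51.
The cold open ends at 13:51 + 287 min = 18:38.
The pre-show starts at 18:38 − 168 min = 15:50.
The closing segment is bounded by the pre-show, so the latest it can start is 15:50.

15:50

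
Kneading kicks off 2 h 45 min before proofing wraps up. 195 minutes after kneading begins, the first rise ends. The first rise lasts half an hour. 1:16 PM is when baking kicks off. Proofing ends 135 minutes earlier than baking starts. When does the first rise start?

11:01 AM

Proofing ends at 1:16 PM − 135 min = 11:01 AM.
Kneading starts at 11:01 AM − 165 min = 8:16 AM.
The first rise ends at 8:16 AM + 195 min = 11:31 AM.
The first rise starts at 11:31 AM − 30 min = 11:01 AM.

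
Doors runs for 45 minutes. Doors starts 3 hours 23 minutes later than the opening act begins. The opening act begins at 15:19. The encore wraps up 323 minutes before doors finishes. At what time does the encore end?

14:04

Doors starts at 15:19 + 203 min = 18:42.
Doors ends at 18:42 + 45 min = 19:27.
The encore ends at 19:27 − 323 min = 14:04.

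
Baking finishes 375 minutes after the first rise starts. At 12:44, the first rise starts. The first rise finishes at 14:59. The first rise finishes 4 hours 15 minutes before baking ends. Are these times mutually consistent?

No

Baking ends at 12:44 + 375 min = 18:59.
The first rise ends at 18:59 − 255 min = 14:44.
But the first rise is also said to end at 14:59 — a 15-minute conflict.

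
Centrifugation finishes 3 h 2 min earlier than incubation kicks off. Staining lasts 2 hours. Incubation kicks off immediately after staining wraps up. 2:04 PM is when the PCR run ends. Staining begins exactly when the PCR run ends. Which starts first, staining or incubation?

staining

Staining starts at 2:04 PM.
Staining ends at 2:04 PM + 120 min = 4:04 PM.
So incubation starts at 4:04 PM.
Staining starts at 2:04 PM and incubation starts at 4:04 PM, so staining is first.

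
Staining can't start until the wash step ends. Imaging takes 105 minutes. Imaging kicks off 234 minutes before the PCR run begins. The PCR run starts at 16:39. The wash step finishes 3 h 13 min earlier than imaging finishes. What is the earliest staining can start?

11:17

Imaging starts at 16:39 − 234 min = 12:45.
Imaging ends at 12:45 + 105 min = 14:30.
The wash step ends at 14:30 − 193 min = 11:17.
Staining is bounded by the wash step, so the earliest it can start is 11:17.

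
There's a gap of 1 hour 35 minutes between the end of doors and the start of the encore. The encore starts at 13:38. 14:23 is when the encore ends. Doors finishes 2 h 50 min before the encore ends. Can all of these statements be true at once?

No

Doors ends at 14:23 − 170 min = 11:33.
The encore starts at 11:33 + 95 min = 13:08.
But the encore is also said to start at 13:38 — a 30-minute conflict.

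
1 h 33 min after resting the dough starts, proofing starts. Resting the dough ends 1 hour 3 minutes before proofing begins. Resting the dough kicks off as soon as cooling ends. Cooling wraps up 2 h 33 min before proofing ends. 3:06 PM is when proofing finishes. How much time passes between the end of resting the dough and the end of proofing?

Cooling ends at 3:06 PM − 153 min = 12:33 PM.
So resting the dough starts at 12:33 PM.
Proofing starts at 12:33 PM + 93 min = 2:06 PM.
Resting the dough ends at 2:06 PM − 63 min = 1:03 PM.
From 1:03 PM to 3:06 PM is 2 h 3 min.

2 h 3 min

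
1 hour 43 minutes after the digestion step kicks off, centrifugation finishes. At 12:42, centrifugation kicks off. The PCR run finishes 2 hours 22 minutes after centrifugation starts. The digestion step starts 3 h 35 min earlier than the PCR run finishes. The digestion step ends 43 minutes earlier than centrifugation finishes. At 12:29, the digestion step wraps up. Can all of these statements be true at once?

The PCR run ends at 12:42 + 142 min = 15:04.
The digestion step starts at 15:04 − 215 min = 11:29.
Centrifugation ends at 11:29 + 103 min = 13:12.
The digestion step ends at 13:12 − 43 min = 12:29.
That matches the stated 12:29, so the schedule is consistent.

Yes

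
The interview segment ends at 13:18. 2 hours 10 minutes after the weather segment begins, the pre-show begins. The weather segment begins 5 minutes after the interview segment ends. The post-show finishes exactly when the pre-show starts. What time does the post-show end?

The weather segment starts at 13:18 + 5 min = 13:23.
The pre-show starts at 13:23 + 130 min = 15:33.
So the post-show ends at 15:33.

15:33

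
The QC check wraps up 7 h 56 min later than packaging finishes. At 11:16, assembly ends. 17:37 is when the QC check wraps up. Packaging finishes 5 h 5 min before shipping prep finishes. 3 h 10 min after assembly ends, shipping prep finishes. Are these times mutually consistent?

Shipping prep ends at 11:16 + 190 min = 14:26.
Packaging ends at 14:26 − 305 min = 09:21.
The QC check ends at 09:21 + 476 min = 17:17.
But the QC check is also said to end at 17:37 — a 20-minute conflict.

No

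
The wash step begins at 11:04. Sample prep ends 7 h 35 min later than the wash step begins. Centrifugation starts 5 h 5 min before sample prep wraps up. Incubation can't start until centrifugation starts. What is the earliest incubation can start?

Sample prep ends at 11:04 + 455 min = 18:39.
Centrifugation starts at 18:39 − 305 min = 13:34.
Incubation is bounded by centrifugation, so the earliest it can start is 13:34.

13:34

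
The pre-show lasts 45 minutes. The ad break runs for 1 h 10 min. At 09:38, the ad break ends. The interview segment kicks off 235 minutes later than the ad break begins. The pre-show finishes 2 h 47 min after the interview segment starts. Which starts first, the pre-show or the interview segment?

The ad break starts at 09:38 − 70 min = 08:28.
The interview segment starts at 08:28 + 235 min = 12:23.
The pre-show ends at 12:23 + 167 min = 15:10.
The pre-show starts at 15:10 − 45 min = 14:25.
The pre-show starts at 14:25 and the interview segment starts at 12:23, so the interview segment is first.

the interview segment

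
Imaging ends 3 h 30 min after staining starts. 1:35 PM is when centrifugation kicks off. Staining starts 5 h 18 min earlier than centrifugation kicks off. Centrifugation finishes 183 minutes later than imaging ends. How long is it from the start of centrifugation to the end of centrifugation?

75 minutes

Staining starts at 1:35 PM − 318 min = 8:17 AM.
Imaging ends at 8:17 AM + 210 min = 11:47 AM.
Centrifugation ends at 11:47 AM + 183 min = 2:50 PM.
From 1:35 PM to 2:50 PM is 75 minutes.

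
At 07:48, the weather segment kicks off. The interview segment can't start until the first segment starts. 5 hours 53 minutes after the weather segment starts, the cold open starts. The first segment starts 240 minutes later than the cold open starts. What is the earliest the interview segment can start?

17:41

The cold open starts at 07:48 + 353 min = 13:41.
The first segment starts at 13:41 + 240 min = 17:41.
The interview segment is bounded by the first segment, so the earliest it can start is 17:41.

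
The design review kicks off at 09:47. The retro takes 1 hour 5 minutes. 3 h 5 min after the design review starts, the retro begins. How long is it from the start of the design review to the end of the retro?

4 h 10 min

The retro starts at 09:47 + 185 min = 12:52.
The retro ends at 12:52 + 65 min = 13:57.
From 09:47 to 13:57 is 4 h 10 min.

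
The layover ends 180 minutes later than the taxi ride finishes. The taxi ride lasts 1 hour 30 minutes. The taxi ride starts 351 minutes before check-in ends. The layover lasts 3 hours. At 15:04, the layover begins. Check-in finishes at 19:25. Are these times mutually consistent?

The taxi ride starts at 19:25 − 351 min = 13:34.
The taxi ride ends at 13:34 + 90 min = 15:04.
The layover ends at 15:04 + 180 min = 18:04.
The layover starts at 18:04 − 180 min = 15:04.
That matches the stated 15:04, so the schedule is consistent.

Yes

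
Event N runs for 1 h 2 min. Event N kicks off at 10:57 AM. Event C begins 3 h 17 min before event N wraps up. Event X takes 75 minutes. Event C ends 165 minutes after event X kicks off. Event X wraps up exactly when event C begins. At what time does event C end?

Event N ends at 10:57 AM + 62 min = 11:59 AM.
Event C starts at 11:59 AM − 197 min = 8:42 AM.
So event X ends at 8:42 AM.
Event X starts at 8:42 AM − 75 min = 7:27 AM.
Event C ends at 7:27 AM + 165 min = 10:12 AM.

10:12 AM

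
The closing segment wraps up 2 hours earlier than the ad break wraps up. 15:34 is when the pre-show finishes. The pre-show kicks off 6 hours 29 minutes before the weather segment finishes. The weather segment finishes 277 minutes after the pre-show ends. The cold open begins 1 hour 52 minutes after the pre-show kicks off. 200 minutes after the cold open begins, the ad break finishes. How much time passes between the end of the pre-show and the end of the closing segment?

The weather segment ends at 15:34 + 277 min = 20:11.
The pre-show starts at 20:11 − 389 min = 13:42.
The cold open starts at 13:42 + 112 min = 15:34.
The ad break ends at 15:34 + 200 min = 18:54.
The closing segment ends at 18:54 − 120 min = 16:54.
From 15:34 to 16:54 is 1 h 20 min.

1 h 20 min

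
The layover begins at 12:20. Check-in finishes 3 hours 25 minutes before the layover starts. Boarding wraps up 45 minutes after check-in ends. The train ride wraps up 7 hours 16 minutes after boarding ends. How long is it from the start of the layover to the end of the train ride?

4 h 36 min

Check-in ends at 12:20 − 205 min = 08:55.
Boarding ends at 08:55 + 45 min = 09:40.
The train ride ends at 09:40 + 436 min = 16:56.
From 12:20 to 16:56 is 4 h 36 min.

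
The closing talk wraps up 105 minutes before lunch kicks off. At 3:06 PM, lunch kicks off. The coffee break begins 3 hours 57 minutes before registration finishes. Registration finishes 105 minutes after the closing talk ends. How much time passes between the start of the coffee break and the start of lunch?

237 minutes

The closing talk ends at 3:06 PM − 105 min = 1:21 PM.
Registration ends at 1:21 PM + 105 min = 3:06 PM.
The coffee break starts at 3:06 PM − 237 min = 11:09 AM.
From 11:09 AM to 3:06 PM is 237 minutes.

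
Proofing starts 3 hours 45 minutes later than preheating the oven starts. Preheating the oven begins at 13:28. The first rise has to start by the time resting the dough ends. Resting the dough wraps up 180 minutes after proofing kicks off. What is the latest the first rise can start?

20:13

Proofing starts at 13:28 + 225 min = 17:13.
Resting the dough ends at 17:13 + 180 min = 20:13.
The first rise is bounded by resting the dough, so the latest it can start is 20:13.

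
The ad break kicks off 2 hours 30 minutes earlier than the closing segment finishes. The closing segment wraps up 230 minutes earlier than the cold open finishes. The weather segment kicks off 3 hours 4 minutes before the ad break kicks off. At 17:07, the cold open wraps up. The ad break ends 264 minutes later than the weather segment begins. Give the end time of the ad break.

12:07

The closing segment ends at 17:07 − 230 min = 13:17.
The ad break starts at 13:17 − 150 min = 10:47.
The weather segment starts at 10:47 − 184 min = 07:43.
The ad break ends at 07:43 + 264 min = 12:07.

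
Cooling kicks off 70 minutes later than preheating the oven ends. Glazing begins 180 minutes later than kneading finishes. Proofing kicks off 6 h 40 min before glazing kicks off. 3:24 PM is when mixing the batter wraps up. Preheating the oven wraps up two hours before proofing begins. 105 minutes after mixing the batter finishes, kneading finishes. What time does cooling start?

12:39 PM

Kneading ends at 3:24 PM + 105 min = 5:09 PM.
Glazing starts at 5:09 PM + 180 min = 8:09 PM.
Proofing starts at 8:09 PM − 400 min = 1:29 PM.
Preheating the oven ends at 1:29 PM − 120 min = 11:29 AM.
Cooling starts at 11:29 AM + 70 min = 12:39 PM.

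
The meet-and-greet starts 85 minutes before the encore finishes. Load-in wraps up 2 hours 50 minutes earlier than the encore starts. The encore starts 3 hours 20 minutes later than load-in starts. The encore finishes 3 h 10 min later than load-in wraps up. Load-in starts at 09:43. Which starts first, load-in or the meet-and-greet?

load-in

The encore starts at 09:43 + 200 min = 13:03.
Load-in ends at 13:03 − 170 min = 10:13.
The encore ends at 10:13 + 190 min = 13:23.
The meet-and-greet starts at 13:23 − 85 min = 11:58.
Load-in starts at 09:43 and the meet-and-greet starts at 11:58, so load-in is first.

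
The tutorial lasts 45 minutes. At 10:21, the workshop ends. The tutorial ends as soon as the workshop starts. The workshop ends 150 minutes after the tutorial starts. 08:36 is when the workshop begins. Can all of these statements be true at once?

The tutorial ends at 08:36.
The tutorial starts at 08:36 − 45 min = 07:51.
The workshop ends at 07:51 + 150 min = 10:21.
That matches the stated 10:21, so the schedule is consistent.

Yes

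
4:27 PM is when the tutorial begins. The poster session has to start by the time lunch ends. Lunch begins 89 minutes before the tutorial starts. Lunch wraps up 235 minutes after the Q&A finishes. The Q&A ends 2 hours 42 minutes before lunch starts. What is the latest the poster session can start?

4:11 PM

Lunch starts at 4:27 PM − 89 min = 2:58 PM.
The Q&A ends at 2:58 PM − 162 min = 12:16 PM.
Lunch ends at 12:16 PM + 235 min = 4:11 PM.
The poster session is bounded by lunch, so the latest it can start is 4:11 PM.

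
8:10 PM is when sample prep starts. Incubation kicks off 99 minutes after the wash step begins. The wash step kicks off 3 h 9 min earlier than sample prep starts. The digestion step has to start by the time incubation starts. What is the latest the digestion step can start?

6:40 PM

The wash step starts at 8:10 PM − 189 min = 5:01 PM.
Incubation starts at 5:01 PM + 99 min = 6:40 PM.
The digestion step is bounded by incubation, so the latest it can start is 6:40 PM.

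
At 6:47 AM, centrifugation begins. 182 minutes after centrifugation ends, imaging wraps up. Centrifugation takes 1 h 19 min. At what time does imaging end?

11:08 AM

Centrifugation ends at 6:47 AM + 79 min = 8:06 AM.
Imaging ends at 8:06 AM + 182 min = 11:08 AM.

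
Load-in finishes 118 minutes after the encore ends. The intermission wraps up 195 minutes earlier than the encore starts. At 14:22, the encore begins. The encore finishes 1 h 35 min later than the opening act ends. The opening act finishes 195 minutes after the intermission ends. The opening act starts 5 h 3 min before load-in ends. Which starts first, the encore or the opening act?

The intermission ends at 14:22 − 195 min = 11:07.
The opening act ends at 11:07 + 195 min = 14:22.
The encore ends at 14:22 + 95 min = 15:57.
Load-in ends at 15:57 + 118 min = 17:55.
The opening act starts at 17:55 − 303 min = 12:52.
The encore starts at 14:22 and the opening act starts at 12:52, so the opening act is first.

the opening act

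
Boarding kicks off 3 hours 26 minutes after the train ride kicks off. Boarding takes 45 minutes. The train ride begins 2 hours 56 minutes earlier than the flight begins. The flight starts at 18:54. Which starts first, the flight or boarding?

the flight

The train ride starts at 18:54 − 176 min = 15:58.
Boarding starts at 15:58 + 206 min = 19:24.
The flight starts at 18:54 and boarding starts at 19:24, so the flight is first.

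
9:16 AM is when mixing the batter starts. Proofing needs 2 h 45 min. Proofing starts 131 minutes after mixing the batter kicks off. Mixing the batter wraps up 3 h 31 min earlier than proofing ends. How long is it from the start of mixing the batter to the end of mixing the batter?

1 hour 25 minutes

Proofing starts at 9:16 AM + 131 min = 11:27 AM.
Proofing ends at 11:27 AM + 165 min = 2:12 PM.
Mixing the batter ends at 2:12 PM − 211 min = 10:41 AM.
From 9:16 AM to 10:41 AM is 1 hour 25 minutes.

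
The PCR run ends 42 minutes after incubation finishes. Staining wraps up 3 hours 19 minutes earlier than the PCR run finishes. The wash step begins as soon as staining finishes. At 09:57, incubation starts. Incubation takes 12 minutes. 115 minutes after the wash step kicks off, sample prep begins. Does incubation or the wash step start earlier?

Incubation ends at 09:57 + 12 min = 10:09.
The PCR run ends at 10:09 + 42 min = 10:51.
Staining ends at 10:51 − 199 min = 07:32.
So the wash step starts at 07:32.
Incubation starts at 09:57 and the wash step starts at 07:32, so the wash step is first.

the wash step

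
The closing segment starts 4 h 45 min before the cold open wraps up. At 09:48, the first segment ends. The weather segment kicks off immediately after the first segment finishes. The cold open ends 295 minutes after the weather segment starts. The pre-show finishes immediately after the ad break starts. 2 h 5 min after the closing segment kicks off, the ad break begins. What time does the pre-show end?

12:03

The weather segment starts at 09:48.
The cold open ends at 09:48 + 295 min = 14:43.
The closing segment starts at 14:43 − 285 min = 09:58.
The ad break starts at 09:58 + 125 min = 12:03.
So the pre-show ends at 12:03.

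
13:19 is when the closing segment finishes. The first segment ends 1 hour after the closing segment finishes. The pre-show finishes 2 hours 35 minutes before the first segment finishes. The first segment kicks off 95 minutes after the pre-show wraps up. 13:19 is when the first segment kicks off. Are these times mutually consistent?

The first segment ends at 13:19 + 60 min = 14:19.
The pre-show ends at 14:19 − 155 min = 11:44.
The first segment starts at 11:44 + 95 min = 13:19.
That matches the stated 13:19, so the schedule is consistent.

Yes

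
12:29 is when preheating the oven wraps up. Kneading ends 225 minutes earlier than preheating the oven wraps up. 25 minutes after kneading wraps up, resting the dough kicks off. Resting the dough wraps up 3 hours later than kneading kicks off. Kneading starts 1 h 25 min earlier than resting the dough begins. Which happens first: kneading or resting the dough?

Kneading ends at 12:29 − 225 min = 08:44.
Resting the dough starts at 08:44 + 25 min = 09:09.
Kneading starts at 09:09 − 85 min = 07:44.
Kneading starts at 07:44 and resting the dough starts at 09:09, so kneading is first.

kneading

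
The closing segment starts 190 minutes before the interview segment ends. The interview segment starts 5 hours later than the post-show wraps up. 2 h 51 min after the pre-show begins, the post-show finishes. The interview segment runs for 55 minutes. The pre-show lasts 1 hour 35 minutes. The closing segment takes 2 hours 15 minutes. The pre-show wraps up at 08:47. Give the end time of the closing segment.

15:03

The pre-show starts at 08:47 − 95 min = 07:12.
The post-show ends at 07:12 + 171 min = 10:03.
The interview segment starts at 10:03 + 300 min = 15:03.
The interview segment ends at 15:03 + 55 min = 15:58.
The closing segment starts at 15:58 − 190 min = 12:48.
The closing segment ends at 12:48 + 135 min = 15:03.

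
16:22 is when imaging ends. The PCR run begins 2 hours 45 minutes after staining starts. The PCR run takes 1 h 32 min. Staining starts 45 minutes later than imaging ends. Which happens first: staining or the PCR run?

Staining starts at 16:22 + 45 min = 17:07.
The PCR run starts at 17:07 + 165 min = 19:52.
Staining starts at 17:07 and the PCR run starts at 19:52, so staining is first.

staining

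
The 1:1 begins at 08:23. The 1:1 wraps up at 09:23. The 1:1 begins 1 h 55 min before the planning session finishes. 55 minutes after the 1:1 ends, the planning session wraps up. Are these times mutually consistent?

The planning session ends at 09:23 + 55 min = 10:18.
The 1:1 starts at 10:18 − 115 min = 08:23.
That matches the stated 08:23, so the schedule is consistent.

Yes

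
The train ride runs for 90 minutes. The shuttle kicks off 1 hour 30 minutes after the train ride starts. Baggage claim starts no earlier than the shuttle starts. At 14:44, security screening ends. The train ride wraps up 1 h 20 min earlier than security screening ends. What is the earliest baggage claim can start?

The train ride ends at 14:44 − 80 min = 13:24.
The train ride starts at 13:24 − 90 min = 11:54.
The shuttle starts at 11:54 + 90 min = 13:24.
Baggage claim is bounded by the shuttle, so the earliest it can start is 13:24.

13:24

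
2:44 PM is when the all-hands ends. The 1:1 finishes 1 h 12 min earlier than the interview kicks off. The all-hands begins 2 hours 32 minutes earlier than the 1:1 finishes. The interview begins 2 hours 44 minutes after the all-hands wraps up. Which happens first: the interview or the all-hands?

the all-hands

The interview starts at 2:44 PM + 164 min = 5:28 PM.
The 1:1 ends at 5:28 PM − 72 min = 4:16 PM.
The all-hands starts at 4:16 PM − 152 min = 1:44 PM.
The interview starts at 5:28 PM and the all-hands starts at 1:44 PM, so the all-hands is first.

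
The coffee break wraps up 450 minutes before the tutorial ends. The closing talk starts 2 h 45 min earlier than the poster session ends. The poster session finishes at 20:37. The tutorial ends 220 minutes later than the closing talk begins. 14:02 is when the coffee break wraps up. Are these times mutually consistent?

Yes

The closing talk starts at 20:37 − 165 min = 17:52.
The tutorial ends at 17:52 + 220 min = 21:32.
The coffee break ends at 21:32 − 450 min = 14:02.
That matches the stated 14:02, so the schedule is consistent.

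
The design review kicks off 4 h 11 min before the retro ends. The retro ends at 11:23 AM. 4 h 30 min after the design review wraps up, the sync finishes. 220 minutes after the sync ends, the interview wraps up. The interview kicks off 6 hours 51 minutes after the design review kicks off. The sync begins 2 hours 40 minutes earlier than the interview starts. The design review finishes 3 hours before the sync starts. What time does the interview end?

4:33 PM

The design review starts at 11:23 AM − 251 min = 7:12 AM.
The interview starts at 7:12 AM + 411 min = 2:03 PM.
The sync starts at 2:03 PM − 160 min = 11:23 AM.
The design review ends at 11:23 AM − 180 min = 8:23 AM.
The sync ends at 8:23 AM + 270 min = 12:53 PM.
The interview ends at 12:53 PM + 220 min = 4:33 PM.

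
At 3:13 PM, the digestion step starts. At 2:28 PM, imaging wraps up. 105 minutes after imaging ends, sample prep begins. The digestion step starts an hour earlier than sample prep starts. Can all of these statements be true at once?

Sample prep starts at 2:28 PM + 105 min = 4:13 PM.
The digestion step starts at 4:13 PM − 60 min = 3:13 PM.
That matches the stated 3:13 PM, so the schedule is consistent.

Yes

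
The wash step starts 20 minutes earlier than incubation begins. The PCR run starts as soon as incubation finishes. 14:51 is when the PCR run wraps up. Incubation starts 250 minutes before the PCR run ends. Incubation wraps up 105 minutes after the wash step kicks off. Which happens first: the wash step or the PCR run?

the wash step

Incubation starts at 14:51 − 250 min = 10:41.
The wash step starts at 10:41 − 20 min = 10:21.
Incubation ends at 10:21 + 105 min = 12:06.
So the PCR run starts at 12:06.
The wash step starts at 10:21 and the PCR run starts at 12:06, so the wash step is first.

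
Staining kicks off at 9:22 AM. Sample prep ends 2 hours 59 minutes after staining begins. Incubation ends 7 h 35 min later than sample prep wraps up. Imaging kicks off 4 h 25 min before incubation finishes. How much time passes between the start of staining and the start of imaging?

Sample prep ends at 9:22 AM + 179 min = 12:21 PM.
Incubation ends at 12:21 PM + 455 min = 7:56 PM.
Imaging starts at 7:56 PM − 265 min = 3:31 PM.
From 9:22 AM to 3:31 PM is 6 h 9 min.

6 h 9 min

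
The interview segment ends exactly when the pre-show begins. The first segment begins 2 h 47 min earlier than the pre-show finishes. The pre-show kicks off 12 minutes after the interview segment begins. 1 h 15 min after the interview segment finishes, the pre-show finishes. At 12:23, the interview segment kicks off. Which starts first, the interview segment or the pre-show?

the interview segment

The pre-show starts at 12:23 + 12 min = 12:35.
The interview segment starts at 12:23 and the pre-show starts at 12:35, so the interview segment is first.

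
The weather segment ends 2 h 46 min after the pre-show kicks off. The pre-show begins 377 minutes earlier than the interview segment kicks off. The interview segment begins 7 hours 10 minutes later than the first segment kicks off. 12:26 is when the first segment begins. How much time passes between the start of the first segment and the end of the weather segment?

The interview segment starts at 12:26 + 430 min = 19:36.
The pre-show starts at 19:36 − 377 min = 13:19.
The weather segment ends at 13:19 + 166 min = 16:05.
From 12:26 to 16:05 is 219 minutes.

219 minutes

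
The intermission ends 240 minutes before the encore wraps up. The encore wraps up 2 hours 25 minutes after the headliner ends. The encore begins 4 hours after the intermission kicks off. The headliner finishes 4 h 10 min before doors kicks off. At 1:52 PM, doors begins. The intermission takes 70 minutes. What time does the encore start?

The headliner ends at 1:52 PM − 250 min = 9:42 AM.
The encore ends at 9:42 AM + 145 min = 12:07 PM.
The intermission ends at 12:07 PM − 240 min = 8:07 AM.
The intermission starts at 8:07 AM − 70 min = 6:57 AM.
The encore starts at 6:57 AM + 240 min = 10:57 AM.

10:57 AM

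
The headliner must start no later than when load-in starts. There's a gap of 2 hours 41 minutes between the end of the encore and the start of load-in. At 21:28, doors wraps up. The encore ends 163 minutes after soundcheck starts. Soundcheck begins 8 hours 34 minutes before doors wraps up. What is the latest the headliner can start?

18:18

Soundcheck starts at 21:28 − 514 min = 12:54.
The encore ends at 12:54 + 163 min = 15:37.
Load-in starts at 15:37 + 161 min = 18:18.
The headliner is bounded by load-in, so the latest it can start is 18:18.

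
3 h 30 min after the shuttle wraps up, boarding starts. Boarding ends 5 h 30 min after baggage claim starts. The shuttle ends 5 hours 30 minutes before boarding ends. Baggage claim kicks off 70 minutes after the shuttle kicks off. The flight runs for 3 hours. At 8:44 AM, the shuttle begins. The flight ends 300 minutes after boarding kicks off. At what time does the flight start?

Baggage claim starts at 8:44 AM + 70 min = 9:54 AM.
Boarding ends at 9:54 AM + 330 min = 3:24 PM.
The shuttle ends at 3:24 PM − 330 min = 9:54 AM.
Boarding starts at 9:54 AM + 210 min = 1:24 PM.
The flight ends at 1:24 PM + 300 min = 6:24 PM.
The flight starts at 6:24 PM − 180 min = 3:24 PM.

3:24 PM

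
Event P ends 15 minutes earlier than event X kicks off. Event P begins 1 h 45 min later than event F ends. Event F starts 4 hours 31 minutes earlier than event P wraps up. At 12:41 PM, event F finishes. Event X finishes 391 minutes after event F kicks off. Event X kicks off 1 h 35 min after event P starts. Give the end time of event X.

5:46 PM

Event P starts at 12:41 PM + 105 min = 2:26 PM.
Event X starts at 2:26 PM + 95 min = 4:01 PM.
Event P ends at 4:01 PM − 15 min = 3:46 PM.
Event F starts at 3:46 PM − 271 min = 11:15 AM.
Event X ends at 11:15 AM + 391 min = 5:46 PM.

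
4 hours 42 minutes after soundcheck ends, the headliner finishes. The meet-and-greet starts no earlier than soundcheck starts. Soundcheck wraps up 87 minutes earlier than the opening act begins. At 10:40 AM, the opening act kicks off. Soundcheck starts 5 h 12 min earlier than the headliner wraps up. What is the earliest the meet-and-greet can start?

Soundcheck ends at 10:40 AM − 87 min = 9:13 AM.
The headliner ends at 9:13 AM + 282 min = 1:55 PM.
Soundcheck starts at 1:55 PM − 312 min = 8:43 AM.
The meet-and-greet is bounded by soundcheck, so the earliest it can start is 8:43 AM.

8:43 AM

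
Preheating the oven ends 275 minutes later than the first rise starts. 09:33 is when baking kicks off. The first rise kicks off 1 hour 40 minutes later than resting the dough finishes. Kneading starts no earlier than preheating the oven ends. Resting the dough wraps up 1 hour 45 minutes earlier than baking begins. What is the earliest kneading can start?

Resting the dough ends at 09:33 − 105 min = 07:48.
The first rise starts at 07:48 + 100 min = 09:28.
Preheating the oven ends at 09:28 + 275 min = 14:03.
Kneading is bounded by preheating the oven, so the earliest it can start is 14:03.

14:03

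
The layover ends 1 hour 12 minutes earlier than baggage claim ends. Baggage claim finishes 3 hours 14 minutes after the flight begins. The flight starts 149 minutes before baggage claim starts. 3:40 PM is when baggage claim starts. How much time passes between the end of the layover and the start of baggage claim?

The flight starts at 3:40 PM − 149 min = 1:11 PM.
Baggage claim ends at 1:11 PM + 194 min = 4:25 PM.
The layover ends at 4:25 PM − 72 min = 3:13 PM.
From 3:13 PM to 3:40 PM is 27 minutes.

27 minutes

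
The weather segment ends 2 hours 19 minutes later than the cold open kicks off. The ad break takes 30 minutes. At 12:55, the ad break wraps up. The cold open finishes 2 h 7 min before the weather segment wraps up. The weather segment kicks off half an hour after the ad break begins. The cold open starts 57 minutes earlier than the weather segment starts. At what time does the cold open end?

12:10

The ad break starts at 12:55 − 30 min = 12:25.
The weather segment starts at 12:25 + 30 min = 12:55.
The cold open starts at 12:55 − 57 min = 11:58.
The weather segment ends at 11:58 + 139 min = 14:17.
The cold open ends at 14:17 − 127 min = 12:10.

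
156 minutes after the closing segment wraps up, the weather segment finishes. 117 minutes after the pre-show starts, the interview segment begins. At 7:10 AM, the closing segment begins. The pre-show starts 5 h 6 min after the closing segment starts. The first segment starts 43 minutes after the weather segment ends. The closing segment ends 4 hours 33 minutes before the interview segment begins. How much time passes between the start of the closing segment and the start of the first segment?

349 minutes

The pre-show starts at 7:10 AM + 306 min = 12:16 PM.
The interview segment starts at 12:16 PM + 117 min = 2:13 PM.
The closing segment ends at 2:13 PM − 273 min = 9:40 AM.
The weather segment ends at 9:40 AM + 156 min = 12:16 PM.
The first segment starts at 12:16 PM + 43 min = 12:59 PM.
From 7:10 AM to 12:59 PM is 349 minutes.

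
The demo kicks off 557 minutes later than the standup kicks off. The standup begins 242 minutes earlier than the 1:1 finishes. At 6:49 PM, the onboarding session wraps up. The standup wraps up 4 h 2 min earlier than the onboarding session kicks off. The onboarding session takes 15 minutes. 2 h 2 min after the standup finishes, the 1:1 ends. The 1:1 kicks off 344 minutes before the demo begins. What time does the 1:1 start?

4:05 PM

The onboarding session starts at 6:49 PM − 15 min = 6:34 PM.
The standup ends at 6:34 PM − 242 min = 2:32 PM.
The 1:1 ends at 2:32 PM + 122 min = 4:34 PM.
The standup starts at 4:34 PM − 242 min = 12:32 PM.
The demo starts at 12:32 PM + 557 min = 9:49 PM.
The 1:1 starts at 9:49 PM − 344 min = 4:05 PM.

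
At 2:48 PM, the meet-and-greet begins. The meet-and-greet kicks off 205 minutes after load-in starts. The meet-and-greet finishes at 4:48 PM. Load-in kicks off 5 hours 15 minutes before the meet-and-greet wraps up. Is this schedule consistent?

Load-in starts at 4:48 PM − 315 min = 11:33 AM.
The meet-and-greet starts at 11:33 AM + 205 min = 2:58 PM.
But the meet-and-greet is also said to start at 2:48 PM — a 10-minute conflict.

No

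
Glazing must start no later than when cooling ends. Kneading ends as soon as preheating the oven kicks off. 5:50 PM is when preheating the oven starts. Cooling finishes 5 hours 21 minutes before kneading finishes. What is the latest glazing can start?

Kneading ends at 5:50 PM.
Cooling ends at 5:50 PM − 321 min = 12:29 PM.
Glazing is bounded by cooling, so the latest it can start is 12:29 PM.

12:29 PM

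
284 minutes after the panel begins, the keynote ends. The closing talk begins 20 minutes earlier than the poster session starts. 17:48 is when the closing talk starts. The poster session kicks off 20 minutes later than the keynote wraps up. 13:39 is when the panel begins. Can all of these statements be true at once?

No

The keynote ends at 13:39 + 284 min = 18:23.
The poster session starts at 18:23 + 20 min = 18:43.
The closing talk starts at 18:43 − 20 min = 18:23.
But the closing talk is also said to start at 17:48 — a 35-minute conflict.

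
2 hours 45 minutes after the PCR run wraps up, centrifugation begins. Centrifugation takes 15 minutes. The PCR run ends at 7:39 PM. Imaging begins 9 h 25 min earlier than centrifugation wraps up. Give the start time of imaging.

1:14 PM

Centrifugation starts at 7:39 PM + 165 min = 10:24 PM.
Centrifugation ends at 10:24 PM + 15 min = 10:39 PM.
Imaging starts at 10:39 PM − 565 min = 1:14 PM.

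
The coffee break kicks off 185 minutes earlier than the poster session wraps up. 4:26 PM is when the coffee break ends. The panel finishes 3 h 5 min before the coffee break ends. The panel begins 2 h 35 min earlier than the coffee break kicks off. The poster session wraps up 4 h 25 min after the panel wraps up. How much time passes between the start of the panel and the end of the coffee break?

The panel ends at 4:26 PM − 185 min = 1:21 PM.
The poster session ends at 1:21 PM + 265 min = 5:46 PM.
The coffee break starts at 5:46 PM − 185 min = 2:41 PM.
The panel starts at 2:41 PM − 155 min = 12:06 PM.
From 12:06 PM to 4:26 PM is 4 hours 20 minutes.

4 hours 20 minutes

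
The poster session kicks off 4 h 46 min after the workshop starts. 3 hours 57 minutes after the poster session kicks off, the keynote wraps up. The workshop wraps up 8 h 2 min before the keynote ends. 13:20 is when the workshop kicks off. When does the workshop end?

14:01

The poster session starts at 13:20 + 286 min = 18:06.
The keynote ends at 18:06 + 237 min = 22:03.
The workshop ends at 22:03 − 482 min = 14:01.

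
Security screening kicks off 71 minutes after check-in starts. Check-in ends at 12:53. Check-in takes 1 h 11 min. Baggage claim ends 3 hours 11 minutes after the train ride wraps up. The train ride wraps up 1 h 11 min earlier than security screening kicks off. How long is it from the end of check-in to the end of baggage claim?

Check-in starts at 12:53 − 71 min = 11:42.
Security screening starts at 11:42 + 71 min = 12:53.
The train ride ends at 12:53 − 71 min = 11:42.
Baggage claim ends at 11:42 + 191 min = 14:53.
From 12:53 to 14:53 is 2 hours.

2 hours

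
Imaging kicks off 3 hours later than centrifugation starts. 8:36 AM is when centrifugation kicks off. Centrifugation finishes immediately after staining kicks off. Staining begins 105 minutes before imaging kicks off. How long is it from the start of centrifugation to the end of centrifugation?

Imaging starts at 8:36 AM + 180 min = 11:36 AM.
Staining starts at 11:36 AM − 105 min = 9:51 AM.
So centrifugation ends at 9:51 AM.
From 8:36 AM to 9:51 AM is 1 hour 15 minutes.

1 hour 15 minutes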